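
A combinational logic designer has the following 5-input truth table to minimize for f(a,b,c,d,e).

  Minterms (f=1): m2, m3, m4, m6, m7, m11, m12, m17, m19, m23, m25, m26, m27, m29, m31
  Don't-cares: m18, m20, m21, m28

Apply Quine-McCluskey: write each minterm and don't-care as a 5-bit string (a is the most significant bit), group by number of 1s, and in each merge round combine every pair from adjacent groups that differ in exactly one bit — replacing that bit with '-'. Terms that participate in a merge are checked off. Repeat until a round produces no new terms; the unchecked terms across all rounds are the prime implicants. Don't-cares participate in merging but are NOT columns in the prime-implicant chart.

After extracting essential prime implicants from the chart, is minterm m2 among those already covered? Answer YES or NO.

NO

[col 0] 00010*, 00011*, 00100*, 00110*, 00111*, 01011*, 01100*, 10001*, 10010*, 10011*, 10100*, 10101*, 10111*, 11001*, 11010*, 11011*, 11100*, 11101*, 11111*
[col 1] -0010*, -0011*, -0100*, -0111*, -1011*, -1100*, 0-011*, 0-100*, 00-10*, 00-11*, 0001-*, 001-0, 0011-*, 1-001*, 1-010*, 1-011*, 1-100*, 1-101*, 1-111*, 10-01*, 10-11*, 100-1*, 1001-*, 101-1*, 1010-*, 11-01*, 11-11*, 110-1*, 1101-*, 111-1*, 1110-*
[col 2] --011, --100, -0-11, -001-, 00-1-, 1--01*, 1--11*, 1-0-1*, 1-01-, 1-1-1*, 1-10-, 10--1*, 11--1*
[col 3] 1---1
Prime implicants: --011, --100, -0-11, -001-, 00-1-, 001-0, 1---1, 1-01-, 1-10-
PI chart (minterm → PIs covering it):
  2 | -001-,00-1-
  3 | --011,-0-11,-001-,00-1-
  4 | --100,001-0
  6 | 00-1-,001-0
  7 | -0-11,00-1-
  11 | --011  (sole → essential)
  12 | --100  (sole → essential)
  17 | 1---1  (sole → essential)
  19 | --011,-0-11,-001-,1---1,1-01-
  23 | -0-11,1---1
  25 | 1---1  (sole → essential)
  26 | 1-01-  (sole → essential)
  27 | --011,1---1,1-01-
  29 | 1---1,1-10-
  31 | 1---1  (sole → essential)
Essential prime implicants: --011, --100, 1---1, 1-01-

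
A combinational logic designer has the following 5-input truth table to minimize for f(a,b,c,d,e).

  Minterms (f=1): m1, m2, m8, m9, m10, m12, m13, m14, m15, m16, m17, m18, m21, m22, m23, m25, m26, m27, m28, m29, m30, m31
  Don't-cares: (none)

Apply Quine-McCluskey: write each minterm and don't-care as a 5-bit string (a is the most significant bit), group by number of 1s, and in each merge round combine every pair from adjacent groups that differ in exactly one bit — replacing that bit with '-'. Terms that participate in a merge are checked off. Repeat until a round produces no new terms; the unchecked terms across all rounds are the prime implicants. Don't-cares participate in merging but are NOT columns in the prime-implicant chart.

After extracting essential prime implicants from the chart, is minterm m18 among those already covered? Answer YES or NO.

YES

Round 0: 00001✓ 00010✓ 01000✓ 01001✓ 01010✓ 01100✓ 01101✓ 01110✓ 01111✓ 10000✓ 10001✓ 10010✓ 10101✓ 10110✓ 10111✓ 11001✓ 11010✓ 11011✓ 11100✓ 11101✓ 11110✓ 11111✓
Round 1: -0001✓ -0010✓ -1001✓ -1010✓ -1100✓ -1101✓ -1110✓ -1111✓ 0-001✓ 0-010✓ 01-00✓ 01-01✓ 01-10✓ 010-0✓ 0100-✓ 011-0✓ 011-1✓ 0110-✓ 0111-✓ 1-001✓ 1-010✓ 1-101✓ 1-110✓ 1-111✓ 10-01✓ 10-10✓ 100-0 1000- 101-1✓ 1011-✓ 11-01✓ 11-10✓ 11-11✓ 110-1✓ 1101-✓ 111-0✓ 111-1✓ 1110-✓ 1111-✓
Round 2: --001 --010 -1-01 -1-10 -11-0✓ -11-1✓ -110-✓ -111-✓ 01--0 01-0- 011--✓ 1--01 1--10 1-1-1 1-11- 11--1 11-1- 111--✓
Round 3: -11--
PIs = {--001, --010, -1-01, -1-10, -11--, 01--0, 01-0-, 1--01, 1--10, 1-1-1, 1-11-, 100-0, 1000-, 11--1, 11-1-}
Coverage chart:
  m1: --001 ←essential
  m2: --010 ←essential
  m8: 01--0,01-0-
  m9: --001,-1-01,01-0-
  m10: --010,-1-10,01--0
  m12: -11--,01--0,01-0-
  m13: -1-01,-11--,01-0-
  m14: -1-10,-11--,01--0
  m15: -11-- ←essential
  m16: 100-0,1000-
  m17: --001,1--01,1000-
  m18: --010,1--10,100-0
  m21: 1--01,1-1-1
  m22: 1--10,1-11-
  m23: 1-1-1,1-11-
  m25: --001,-1-01,1--01,11--1
  m26: --010,-1-10,1--10,11-1-
  m27: 11--1,11-1-
  m28: -11-- ←essential
  m29: -1-01,-11--,1--01,1-1-1,11--1
  m30: -1-10,-11--,1--10,1-11-,11-1-
  m31: -11--,1-1-1,1-11-,11--1,11-1-
Essential: --001, --010, -11--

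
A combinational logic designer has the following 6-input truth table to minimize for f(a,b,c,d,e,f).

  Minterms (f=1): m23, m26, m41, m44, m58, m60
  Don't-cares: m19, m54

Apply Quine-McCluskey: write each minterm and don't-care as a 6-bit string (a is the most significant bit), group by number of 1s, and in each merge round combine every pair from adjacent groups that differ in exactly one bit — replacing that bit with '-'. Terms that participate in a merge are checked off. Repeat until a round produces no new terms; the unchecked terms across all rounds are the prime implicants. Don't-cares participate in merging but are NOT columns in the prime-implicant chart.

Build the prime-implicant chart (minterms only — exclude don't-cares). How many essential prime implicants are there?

[col 0] 010011*, 010111*, 011010*, 101001, 101100*, 110110, 111010*, 111100*
[col 1] -11010, 010-11, 1-1100
Prime implicants: -11010, 010-11, 1-1100, 101001, 110110
PI chart (minterm → PIs covering it):
  23 | 010-11  (sole → essential)
  26 | -11010  (sole → essential)
  41 | 101001  (sole → essential)
  44 | 1-1100  (sole → essential)
  58 | -11010  (sole → essential)
  60 | 1-1100  (sole → essential)
Essential prime implicants: -11010, 010-11, 1-1100, 101001

4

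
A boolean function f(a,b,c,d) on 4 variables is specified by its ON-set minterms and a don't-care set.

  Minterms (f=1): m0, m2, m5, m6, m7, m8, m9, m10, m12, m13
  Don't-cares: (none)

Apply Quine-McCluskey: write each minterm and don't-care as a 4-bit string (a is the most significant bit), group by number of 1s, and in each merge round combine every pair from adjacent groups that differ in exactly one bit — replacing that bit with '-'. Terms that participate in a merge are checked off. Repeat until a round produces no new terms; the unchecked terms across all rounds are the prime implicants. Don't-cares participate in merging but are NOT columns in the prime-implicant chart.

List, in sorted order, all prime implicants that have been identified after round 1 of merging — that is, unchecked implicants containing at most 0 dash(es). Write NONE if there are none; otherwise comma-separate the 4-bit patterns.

NONE

Round 0: 0000✓ 0010✓ 0101✓ 0110✓ 0111✓ 1000✓ 1001✓ 1010✓ 1100✓ 1101✓
Round 1: -000✓ -010✓ -101 0-10 00-0✓ 01-1 011- 1-00✓ 1-01✓ 10-0✓ 100-✓ 110-✓
Round 2: -0-0 1-0-
PIs = {-0-0, -101, 0-10, 01-1, 011-, 1-0-}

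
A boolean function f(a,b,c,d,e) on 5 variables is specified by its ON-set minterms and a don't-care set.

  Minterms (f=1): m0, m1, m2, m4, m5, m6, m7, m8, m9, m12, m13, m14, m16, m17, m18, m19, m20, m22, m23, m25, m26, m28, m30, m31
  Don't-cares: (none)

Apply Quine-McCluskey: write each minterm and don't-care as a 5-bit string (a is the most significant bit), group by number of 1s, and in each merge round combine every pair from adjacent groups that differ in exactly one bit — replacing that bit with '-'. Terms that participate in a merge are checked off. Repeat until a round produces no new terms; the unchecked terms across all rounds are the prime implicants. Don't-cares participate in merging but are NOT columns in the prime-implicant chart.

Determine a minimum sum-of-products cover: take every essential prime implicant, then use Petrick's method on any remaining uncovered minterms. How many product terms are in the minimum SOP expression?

size-2^0 implicants → 00000(✓)  00001(✓)  00010(✓)  00100(✓)  00101(✓)  00110(✓)  00111(✓)  01000(✓)  01001(✓)  01100(✓)  01101(✓)  01110(✓)  10000(✓)  10001(✓)  10010(✓)  10011(✓)  10100(✓)  10110(✓)  10111(✓)  11001(✓)  11010(✓)  11100(✓)  11110(✓)  11111(✓)
size-2^1 implicants → -0000(✓)  -0001(✓)  -0010(✓)  -0100(✓)  -0110(✓)  -0111(✓)  -1001(✓)  -1100(✓)  -1110(✓)  0-000(✓)  0-001(✓)  0-100(✓)  0-101(✓)  0-110(✓)  00-00(✓)  00-01(✓)  00-10(✓)  000-0(✓)  0000-(✓)  001-0(✓)  001-1(✓)  0010-(✓)  0011-(✓)  01-00(✓)  01-01(✓)  0100-(✓)  011-0(✓)  0110-(✓)  1-001(✓)  1-010(✓)  1-100(✓)  1-110(✓)  1-111(✓)  10-00(✓)  10-10(✓)  10-11(✓)  100-0(✓)  100-1(✓)  1000-(✓)  1001-(✓)  101-0(✓)  1011-(✓)  11-10(✓)  111-0(✓)  1111-(✓)
size-2^2 implicants → --001  --100(✓)  --110(✓)  -0-00(✓)  -0-10(✓)  -00-0(✓)  -000-  -01-0(✓)  -011-  -11-0(✓)  0--00(✓)  0--01(✓)  0-00-(✓)  0-1-0(✓)  0-10-(✓)  00--0(✓)  00-0-(✓)  001--  01-0-(✓)  1--10  1-1-0(✓)  1-11-  10--0(✓)  10-1-  100--
size-2^3 implicants → --1-0  -0--0  0--0-
Unchecked terms (primes): --001, --1-0, -0--0, -000-, -011-, 0--0-, 001--, 1--10, 1-11-, 10-1-, 100--
Minterm coverage:
  m0 ⊆ -0--0,-000-,0--0-
  m1 ⊆ --001,-000-,0--0-
  m2 ⊆ -0--0 [E]
  m4 ⊆ --1-0,-0--0,0--0-,001--
  m5 ⊆ 0--0-,001--
  m6 ⊆ --1-0,-0--0,-011-,001--
  m7 ⊆ -011-,001--
  m8 ⊆ 0--0- [E]
  m9 ⊆ --001,0--0-
  m12 ⊆ --1-0,0--0-
  m13 ⊆ 0--0- [E]
  m14 ⊆ --1-0 [E]
  m16 ⊆ -0--0,-000-,100--
  m17 ⊆ --001,-000-,100--
  m18 ⊆ -0--0,1--10,10-1-,100--
  m19 ⊆ 10-1-,100--
  m20 ⊆ --1-0,-0--0
  m22 ⊆ --1-0,-0--0,-011-,1--10,1-11-,10-1-
  m23 ⊆ -011-,1-11-,10-1-
  m25 ⊆ --001 [E]
  m26 ⊆ 1--10 [E]
  m28 ⊆ --1-0 [E]
  m30 ⊆ --1-0,1--10,1-11-
  m31 ⊆ 1-11- [E]
E = {--001, --1-0, -0--0, 0--0-, 1--10, 1-11-}
Petrick residual → -011-, 10-1-
Cover = c'd'e + ce' + b'e' + b'cd + a'd' + ade' + acd + ab'd  |cover|=8

8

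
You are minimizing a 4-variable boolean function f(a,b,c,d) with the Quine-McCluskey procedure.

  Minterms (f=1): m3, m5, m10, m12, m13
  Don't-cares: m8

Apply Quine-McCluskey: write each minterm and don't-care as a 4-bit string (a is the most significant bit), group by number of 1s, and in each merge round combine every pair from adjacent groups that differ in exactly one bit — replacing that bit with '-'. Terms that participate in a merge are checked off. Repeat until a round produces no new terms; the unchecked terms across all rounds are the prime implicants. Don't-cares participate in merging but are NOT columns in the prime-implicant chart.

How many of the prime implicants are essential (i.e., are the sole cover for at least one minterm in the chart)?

[col 0] 0011, 0101*, 1000*, 1010*, 1100*, 1101*
[col 1] -101, 1-00, 10-0, 110-
Prime implicants: -101, 0011, 1-00, 10-0, 110-
PI chart (minterm → PIs covering it):
  3 | 0011  (sole → essential)
  5 | -101  (sole → essential)
  10 | 10-0  (sole → essential)
  12 | 1-00,110-
  13 | -101,110-
Essential prime implicants: -101, 0011, 10-0

3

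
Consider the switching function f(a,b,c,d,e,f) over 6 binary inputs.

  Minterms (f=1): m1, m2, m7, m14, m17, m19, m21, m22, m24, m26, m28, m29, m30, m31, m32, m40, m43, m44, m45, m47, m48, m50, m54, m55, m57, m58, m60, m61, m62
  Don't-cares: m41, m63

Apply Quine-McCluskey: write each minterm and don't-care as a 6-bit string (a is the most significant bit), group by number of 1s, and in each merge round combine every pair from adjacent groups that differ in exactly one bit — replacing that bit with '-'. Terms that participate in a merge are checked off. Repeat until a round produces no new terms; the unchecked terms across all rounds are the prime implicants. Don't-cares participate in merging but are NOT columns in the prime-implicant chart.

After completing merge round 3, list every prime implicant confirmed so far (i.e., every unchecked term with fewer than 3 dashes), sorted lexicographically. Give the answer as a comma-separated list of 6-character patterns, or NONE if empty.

-1-110, -11-10, 0-0001, 0-1110, 000010, 000111, 01-101, 010-01, 0100-1, 011--0, 1-0000, 1-1-01, 1-11-1, 1-110-, 10-000, 101--1, 101-0-, 11--10, 11-11-, 1100-0

size-2^0 implicants → 000001(✓)  000010  000111  001110(✓)  010001(✓)  010011(✓)  010101(✓)  010110(✓)  011000(✓)  011010(✓)  011100(✓)  011101(✓)  011110(✓)  011111(✓)  100000(✓)  101000(✓)  101001(✓)  101011(✓)  101100(✓)  101101(✓)  101111(✓)  110000(✓)  110010(✓)  110110(✓)  110111(✓)  111001(✓)  111010(✓)  111100(✓)  111101(✓)  111110(✓)  111111(✓)
size-2^1 implicants → -10110(✓)  -11010(✓)  -11100(✓)  -11101(✓)  -11110(✓)  -11111(✓)  0-0001  0-1110  01-101  01-110(✓)  010-01  0100-1  011-00(✓)  011-10(✓)  0110-0(✓)  0111-0(✓)  0111-1(✓)  01110-(✓)  01111-(✓)  1-0000  1-1001(✓)  1-1100(✓)  1-1101(✓)  1-1111(✓)  10-000  101-00(✓)  101-01(✓)  101-11(✓)  1010-1(✓)  10100-(✓)  1011-1(✓)  10110-(✓)  11-010(✓)  11-110(✓)  11-111(✓)  110-10(✓)  1100-0  11011-(✓)  111-01(✓)  111-10(✓)  1111-0(✓)  1111-1(✓)  11110-(✓)  11111-(✓)
size-2^2 implicants → -1-110  -11-10  -111-0(✓)  -111-1(✓)  -1110-(✓)  -1111-(✓)  011--0  0111--(✓)  1-1-01  1-11-1  1-110-  101--1  101-0-  11--10  11-11-  1111--(✓)
size-2^3 implicants → -111--
Unchecked terms (primes): -1-110, -11-10, -111--, 0-0001, 0-1110, 000010, 000111, 01-101, 010-01, 0100-1, 011--0, 1-0000, 1-1-01, 1-11-1, 1-110-, 10-000, 101--1, 101-0-, 11--10, 11-11-, 1100-0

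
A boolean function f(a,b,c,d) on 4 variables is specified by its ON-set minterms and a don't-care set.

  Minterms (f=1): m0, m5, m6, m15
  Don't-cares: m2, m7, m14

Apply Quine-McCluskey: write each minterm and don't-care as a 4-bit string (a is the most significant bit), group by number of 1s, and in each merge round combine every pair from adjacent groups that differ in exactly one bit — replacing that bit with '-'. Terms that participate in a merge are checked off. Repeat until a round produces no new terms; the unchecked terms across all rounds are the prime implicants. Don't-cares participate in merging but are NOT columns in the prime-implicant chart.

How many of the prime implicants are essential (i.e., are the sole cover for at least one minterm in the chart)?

3

size-2^0 implicants → 0000(✓)  0010(✓)  0101(✓)  0110(✓)  0111(✓)  1110(✓)  1111(✓)
size-2^1 implicants → -110(✓)  -111(✓)  0-10  00-0  01-1  011-(✓)  111-(✓)
size-2^2 implicants → -11-
Unchecked terms (primes): -11-, 0-10, 00-0, 01-1
Minterm coverage:
  m0 ⊆ 00-0 [E]
  m5 ⊆ 01-1 [E]
  m6 ⊆ -11-,0-10
  m15 ⊆ -11- [E]
E = {-11-, 00-0, 01-1}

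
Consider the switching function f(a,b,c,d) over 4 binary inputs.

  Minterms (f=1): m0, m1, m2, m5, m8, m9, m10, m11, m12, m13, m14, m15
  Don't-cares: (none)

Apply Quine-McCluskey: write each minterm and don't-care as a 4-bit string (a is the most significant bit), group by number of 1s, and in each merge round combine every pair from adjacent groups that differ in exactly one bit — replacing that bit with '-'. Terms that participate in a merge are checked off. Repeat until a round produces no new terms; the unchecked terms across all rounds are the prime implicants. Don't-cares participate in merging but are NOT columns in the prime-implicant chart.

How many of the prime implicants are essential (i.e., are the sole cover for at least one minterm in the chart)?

3

Round 0: 0000✓ 0001✓ 0010✓ 0101✓ 1000✓ 1001✓ 1010✓ 1011✓ 1100✓ 1101✓ 1110✓ 1111✓
Round 1: -000✓ -001✓ -010✓ -101✓ 0-01✓ 00-0✓ 000-✓ 1-00✓ 1-01✓ 1-10✓ 1-11✓ 10-0✓ 10-1✓ 100-✓ 101-✓ 11-0✓ 11-1✓ 110-✓ 111-✓
Round 2: --01 -0-0 -00- 1--0✓ 1--1✓ 1-0-✓ 1-1-✓ 10--✓ 11--✓
Round 3: 1---
PIs = {--01, -0-0, -00-, 1---}
Coverage chart:
  m0: -0-0,-00-
  m1: --01,-00-
  m2: -0-0 ←essential
  m5: --01 ←essential
  m8: -0-0,-00-,1---
  m9: --01,-00-,1---
  m10: -0-0,1---
  m11: 1--- ←essential
  m12: 1--- ←essential
  m13: --01,1---
  m14: 1--- ←essential
  m15: 1--- ←essential
Essential: --01, -0-0, 1---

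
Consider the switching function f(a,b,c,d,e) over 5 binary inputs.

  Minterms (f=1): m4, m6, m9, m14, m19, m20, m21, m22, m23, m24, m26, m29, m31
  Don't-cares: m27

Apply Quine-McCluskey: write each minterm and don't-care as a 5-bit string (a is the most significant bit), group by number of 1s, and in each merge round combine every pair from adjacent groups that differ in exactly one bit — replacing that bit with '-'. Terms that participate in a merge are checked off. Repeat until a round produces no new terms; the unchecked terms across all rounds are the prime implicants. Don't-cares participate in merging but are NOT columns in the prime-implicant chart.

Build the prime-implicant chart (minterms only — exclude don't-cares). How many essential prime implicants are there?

6

[col 0] 00100*, 00110*, 01001, 01110*, 10011*, 10100*, 10101*, 10110*, 10111*, 11000*, 11010*, 11011*, 11101*, 11111*
[col 1] -0100*, -0110*, 0-110, 001-0*, 1-011*, 1-101*, 1-111*, 10-11*, 101-0*, 101-1*, 1010-*, 1011-*, 11-11*, 110-0, 1101-, 111-1*
[col 2] -01-0, 1--11, 1-1-1, 101--
Prime implicants: -01-0, 0-110, 01001, 1--11, 1-1-1, 101--, 110-0, 1101-
PI chart (minterm → PIs covering it):
  4 | -01-0  (sole → essential)
  6 | -01-0,0-110
  9 | 01001  (sole → essential)
  14 | 0-110  (sole → essential)
  19 | 1--11  (sole → essential)
  20 | -01-0,101--
  21 | 1-1-1,101--
  22 | -01-0,101--
  23 | 1--11,1-1-1,101--
  24 | 110-0  (sole → essential)
  26 | 110-0,1101-
  29 | 1-1-1  (sole → essential)
  31 | 1--11,1-1-1
Essential prime implicants: -01-0, 0-110, 01001, 1--11, 1-1-1, 110-0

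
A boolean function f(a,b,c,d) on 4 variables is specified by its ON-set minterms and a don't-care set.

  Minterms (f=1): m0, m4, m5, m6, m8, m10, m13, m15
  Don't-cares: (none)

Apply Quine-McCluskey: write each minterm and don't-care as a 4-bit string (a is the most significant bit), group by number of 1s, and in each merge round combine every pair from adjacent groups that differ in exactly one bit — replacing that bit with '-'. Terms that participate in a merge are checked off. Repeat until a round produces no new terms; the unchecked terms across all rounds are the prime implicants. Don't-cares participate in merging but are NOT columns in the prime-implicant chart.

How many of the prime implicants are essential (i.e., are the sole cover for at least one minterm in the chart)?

Round 0: 0000✓ 0100✓ 0101✓ 0110✓ 1000✓ 1010✓ 1101✓ 1111✓
Round 1: -000 -101 0-00 01-0 010- 10-0 11-1
PIs = {-000, -101, 0-00, 01-0, 010-, 10-0, 11-1}
Coverage chart:
  m0: -000,0-00
  m4: 0-00,01-0,010-
  m5: -101,010-
  m6: 01-0 ←essential
  m8: -000,10-0
  m10: 10-0 ←essential
  m13: -101,11-1
  m15: 11-1 ←essential
Essential: 01-0, 10-0, 11-1

3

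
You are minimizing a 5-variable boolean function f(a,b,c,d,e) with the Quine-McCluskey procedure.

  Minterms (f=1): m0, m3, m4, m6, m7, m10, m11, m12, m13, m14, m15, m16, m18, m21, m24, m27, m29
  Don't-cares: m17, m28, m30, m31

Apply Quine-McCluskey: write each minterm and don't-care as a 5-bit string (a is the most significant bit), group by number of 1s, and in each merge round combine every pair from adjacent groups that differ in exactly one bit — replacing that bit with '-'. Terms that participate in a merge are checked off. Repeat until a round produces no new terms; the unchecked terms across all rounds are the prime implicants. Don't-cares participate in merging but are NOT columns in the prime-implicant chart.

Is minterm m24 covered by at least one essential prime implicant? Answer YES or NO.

NO

Round 0: 00000✓ 00011✓ 00100✓ 00110✓ 00111✓ 01010✓ 01011✓ 01100✓ 01101✓ 01110✓ 01111✓ 10000✓ 10001✓ 10010✓ 10101✓ 11000✓ 11011✓ 11100✓ 11101✓ 11110✓ 11111✓
Round 1: -0000 -1011✓ -1100✓ -1101✓ -1110✓ -1111✓ 0-011✓ 0-100✓ 0-110✓ 0-111✓ 00-00 00-11✓ 001-0✓ 0011-✓ 01-10✓ 01-11✓ 0101-✓ 011-0✓ 011-1✓ 0110-✓ 0111-✓ 1-000 1-101 10-01 100-0 1000- 11-00 11-11✓ 111-0✓ 111-1✓ 1110-✓ 1111-✓
Round 2: -1-11 -11-0✓ -11-1✓ -110-✓ -111-✓ 0--11 0-1-0 0-11- 01-1- 011--✓ 111--✓
Round 3: -11--
PIs = {-0000, -1-11, -11--, 0--11, 0-1-0, 0-11-, 00-00, 01-1-, 1-000, 1-101, 10-01, 100-0, 1000-, 11-00}
Coverage chart:
  m0: -0000,00-00
  m3: 0--11 ←essential
  m4: 0-1-0,00-00
  m6: 0-1-0,0-11-
  m7: 0--11,0-11-
  m10: 01-1- ←essential
  m11: -1-11,0--11,01-1-
  m12: -11--,0-1-0
  m13: -11-- ←essential
  m14: -11--,0-1-0,0-11-,01-1-
  m15: -1-11,-11--,0--11,0-11-,01-1-
  m16: -0000,1-000,100-0,1000-
  m18: 100-0 ←essential
  m21: 1-101,10-01
  m24: 1-000,11-00
  m27: -1-11 ←essential
  m29: -11--,1-101
Essential: -1-11, -11--, 0--11, 01-1-, 100-0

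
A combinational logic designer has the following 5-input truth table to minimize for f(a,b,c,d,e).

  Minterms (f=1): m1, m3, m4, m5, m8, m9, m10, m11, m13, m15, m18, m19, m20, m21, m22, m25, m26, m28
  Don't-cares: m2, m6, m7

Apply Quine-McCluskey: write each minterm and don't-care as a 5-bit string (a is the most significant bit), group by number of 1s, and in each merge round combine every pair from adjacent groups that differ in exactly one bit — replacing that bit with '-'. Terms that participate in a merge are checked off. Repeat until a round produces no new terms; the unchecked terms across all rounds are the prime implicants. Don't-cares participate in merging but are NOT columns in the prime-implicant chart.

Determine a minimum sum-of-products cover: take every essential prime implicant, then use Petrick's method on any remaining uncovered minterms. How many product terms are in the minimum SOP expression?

[col 0] 00001*, 00010*, 00011*, 00100*, 00101*, 00110*, 00111*, 01000*, 01001*, 01010*, 01011*, 01101*, 01111*, 10010*, 10011*, 10100*, 10101*, 10110*, 11001*, 11010*, 11100*
[col 1] -0010*, -0011*, -0100*, -0101*, -0110*, -1001, -1010*, 0-001*, 0-010*, 0-011*, 0-101*, 0-111*, 00-01*, 00-10*, 00-11*, 000-1*, 0001-*, 001-0*, 001-1*, 0010-*, 0011-*, 01-01*, 01-11*, 010-0*, 010-1*, 0100-*, 0101-*, 011-1*, 1-010*, 1-100, 10-10*, 1001-*, 101-0*, 1010-*
[col 2] --010, -0-10, -001-, -01-0, -010-, 0--01*, 0--11*, 0-0-1*, 0-01-, 0-1-1*, 00--1*, 00-1-, 001--, 01--1*, 010--
[col 3] 0---1
Prime implicants: --010, -0-10, -001-, -01-0, -010-, -1001, 0---1, 0-01-, 00-1-, 001--, 010--, 1-100
PI chart (minterm → PIs covering it):
  1 | 0---1  (sole → essential)
  3 | -001-,0---1,0-01-,00-1-
  4 | -01-0,-010-,001--
  5 | -010-,0---1,001--
  8 | 010--  (sole → essential)
  9 | -1001,0---1,010--
  10 | --010,0-01-,010--
  11 | 0---1,0-01-,010--
  13 | 0---1  (sole → essential)
  15 | 0---1  (sole → essential)
  18 | --010,-0-10,-001-
  19 | -001-  (sole → essential)
  20 | -01-0,-010-,1-100
  21 | -010-  (sole → essential)
  22 | -0-10,-01-0
  25 | -1001  (sole → essential)
  26 | --010  (sole → essential)
  28 | 1-100  (sole → essential)
Essential prime implicants: --010, -001-, -010-, -1001, 0---1, 010--, 1-100
Petrick residual → -0-10
Minimum SOP uses 8 PIs: c'de' + b'de' + b'c'd + b'cd' + bc'd'e + a'e + a'bc' + acd'e'

8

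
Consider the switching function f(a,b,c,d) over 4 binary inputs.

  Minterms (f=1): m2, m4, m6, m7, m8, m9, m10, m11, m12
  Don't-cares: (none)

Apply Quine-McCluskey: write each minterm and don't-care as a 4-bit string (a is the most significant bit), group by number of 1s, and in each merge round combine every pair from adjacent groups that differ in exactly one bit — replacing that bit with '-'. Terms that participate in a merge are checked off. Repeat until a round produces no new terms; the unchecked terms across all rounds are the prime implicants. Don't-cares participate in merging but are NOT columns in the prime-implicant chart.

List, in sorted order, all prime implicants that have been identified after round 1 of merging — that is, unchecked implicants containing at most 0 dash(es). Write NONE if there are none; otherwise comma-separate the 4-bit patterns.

NONE

Round 0: 0010✓ 0100✓ 0110✓ 0111✓ 1000✓ 1001✓ 1010✓ 1011✓ 1100✓
Round 1: -010 -100 0-10 01-0 011- 1-00 10-0✓ 10-1✓ 100-✓ 101-✓
Round 2: 10--
PIs = {-010, -100, 0-10, 01-0, 011-, 1-00, 10--}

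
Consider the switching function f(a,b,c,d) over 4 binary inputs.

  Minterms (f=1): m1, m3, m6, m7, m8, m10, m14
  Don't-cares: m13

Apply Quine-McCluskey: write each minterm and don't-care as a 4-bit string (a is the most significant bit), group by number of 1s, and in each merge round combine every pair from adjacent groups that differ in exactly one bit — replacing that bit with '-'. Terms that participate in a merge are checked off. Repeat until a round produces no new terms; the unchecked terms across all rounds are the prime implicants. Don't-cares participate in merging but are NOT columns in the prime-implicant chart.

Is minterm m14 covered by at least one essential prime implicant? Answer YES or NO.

size-2^0 implicants → 0001(✓)  0011(✓)  0110(✓)  0111(✓)  1000(✓)  1010(✓)  1101  1110(✓)
size-2^1 implicants → -110  0-11  00-1  011-  1-10  10-0
Unchecked terms (primes): -110, 0-11, 00-1, 011-, 1-10, 10-0, 1101
Minterm coverage:
  m1 ⊆ 00-1 [E]
  m3 ⊆ 0-11,00-1
  m6 ⊆ -110,011-
  m7 ⊆ 0-11,011-
  m8 ⊆ 10-0 [E]
  m10 ⊆ 1-10,10-0
  m14 ⊆ -110,1-10
E = {00-1, 10-0}

NO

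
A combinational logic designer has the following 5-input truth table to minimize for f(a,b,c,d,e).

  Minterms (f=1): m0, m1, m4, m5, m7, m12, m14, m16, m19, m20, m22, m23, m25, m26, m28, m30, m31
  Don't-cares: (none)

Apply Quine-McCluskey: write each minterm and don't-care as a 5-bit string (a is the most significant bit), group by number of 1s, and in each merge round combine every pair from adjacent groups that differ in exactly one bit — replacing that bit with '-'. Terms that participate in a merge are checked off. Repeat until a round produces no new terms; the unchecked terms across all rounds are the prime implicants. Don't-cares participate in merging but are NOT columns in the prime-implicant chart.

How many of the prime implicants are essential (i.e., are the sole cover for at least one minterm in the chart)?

Round 0: 00000✓ 00001✓ 00100✓ 00101✓ 00111✓ 01100✓ 01110✓ 10000✓ 10011✓ 10100✓ 10110✓ 10111✓ 11001 11010✓ 11100✓ 11110✓ 11111✓
Round 1: -0000✓ -0100✓ -0111 -1100✓ -1110✓ 0-100✓ 00-00✓ 00-01✓ 0000-✓ 001-1 0010-✓ 011-0✓ 1-100✓ 1-110✓ 1-111✓ 10-00✓ 10-11 101-0✓ 1011-✓ 11-10 111-0✓ 1111-✓
Round 2: --100 -0-00 -11-0 00-0- 1-1-0 1-11-
PIs = {--100, -0-00, -0111, -11-0, 00-0-, 001-1, 1-1-0, 1-11-, 10-11, 11-10, 11001}
Coverage chart:
  m0: -0-00,00-0-
  m1: 00-0- ←essential
  m4: --100,-0-00,00-0-
  m5: 00-0-,001-1
  m7: -0111,001-1
  m12: --100,-11-0
  m14: -11-0 ←essential
  m16: -0-00 ←essential
  m19: 10-11 ←essential
  m20: --100,-0-00,1-1-0
  m22: 1-1-0,1-11-
  m23: -0111,1-11-,10-11
  m25: 11001 ←essential
  m26: 11-10 ←essential
  m28: --100,-11-0,1-1-0
  m30: -11-0,1-1-0,1-11-,11-10
  m31: 1-11- ←essential
Essential: -0-00, -11-0, 00-0-, 1-11-, 10-11, 11-10, 11001

7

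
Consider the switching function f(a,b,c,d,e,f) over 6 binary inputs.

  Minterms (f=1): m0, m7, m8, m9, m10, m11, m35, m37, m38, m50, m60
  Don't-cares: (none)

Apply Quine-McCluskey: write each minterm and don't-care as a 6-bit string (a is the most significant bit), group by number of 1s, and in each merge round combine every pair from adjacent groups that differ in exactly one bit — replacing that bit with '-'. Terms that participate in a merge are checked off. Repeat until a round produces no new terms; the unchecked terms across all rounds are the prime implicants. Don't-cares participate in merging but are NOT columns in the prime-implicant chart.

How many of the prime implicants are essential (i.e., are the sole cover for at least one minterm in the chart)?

Round 0: 000000✓ 000111 001000✓ 001001✓ 001010✓ 001011✓ 100011 100101 100110 110010 111100
Round 1: 00-000 0010-0✓ 0010-1✓ 00100-✓ 00101-✓
Round 2: 0010--
PIs = {00-000, 000111, 0010--, 100011, 100101, 100110, 110010, 111100}
Coverage chart:
  m0: 00-000 ←essential
  m7: 000111 ←essential
  m8: 00-000,0010--
  m9: 0010-- ←essential
  m10: 0010-- ←essential
  m11: 0010-- ←essential
  m35: 100011 ←essential
  m37: 100101 ←essential
  m38: 100110 ←essential
  m50: 110010 ←essential
  m60: 111100 ←essential
Essential: 00-000, 000111, 0010--, 100011, 100101, 100110, 110010, 111100

8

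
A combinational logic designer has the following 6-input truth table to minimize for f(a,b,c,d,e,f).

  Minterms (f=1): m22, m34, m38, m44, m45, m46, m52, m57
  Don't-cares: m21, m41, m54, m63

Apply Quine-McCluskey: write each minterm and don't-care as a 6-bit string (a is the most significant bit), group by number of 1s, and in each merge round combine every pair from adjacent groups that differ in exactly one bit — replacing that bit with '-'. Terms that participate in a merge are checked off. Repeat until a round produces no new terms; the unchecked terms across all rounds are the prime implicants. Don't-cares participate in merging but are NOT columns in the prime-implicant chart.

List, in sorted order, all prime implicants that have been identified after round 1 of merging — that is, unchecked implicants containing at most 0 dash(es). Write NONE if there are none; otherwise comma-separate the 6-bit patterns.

size-2^0 implicants → 010101  010110(✓)  100010(✓)  100110(✓)  101001(✓)  101100(✓)  101101(✓)  101110(✓)  110100(✓)  110110(✓)  111001(✓)  111111
size-2^1 implicants → -10110  1-0110  1-1001  10-110  100-10  101-01  1011-0  10110-  1101-0
Unchecked terms (primes): -10110, 010101, 1-0110, 1-1001, 10-110, 100-10, 101-01, 1011-0, 10110-, 1101-0, 111111

010101, 111111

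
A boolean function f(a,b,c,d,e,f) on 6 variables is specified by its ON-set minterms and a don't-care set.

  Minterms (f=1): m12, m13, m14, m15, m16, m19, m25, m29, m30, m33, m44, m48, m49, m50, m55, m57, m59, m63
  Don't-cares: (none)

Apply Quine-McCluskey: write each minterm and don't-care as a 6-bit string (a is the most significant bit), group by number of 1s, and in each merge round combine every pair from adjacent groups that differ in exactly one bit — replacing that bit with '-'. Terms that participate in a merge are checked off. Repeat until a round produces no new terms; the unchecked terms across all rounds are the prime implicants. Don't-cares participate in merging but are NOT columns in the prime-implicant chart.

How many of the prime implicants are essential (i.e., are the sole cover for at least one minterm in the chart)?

8

Round 0: 001100✓ 001101✓ 001110✓ 001111✓ 010000✓ 010011 011001✓ 011101✓ 011110✓ 100001✓ 101100✓ 110000✓ 110001✓ 110010✓ 110111✓ 111001✓ 111011✓ 111111✓
Round 1: -01100 -10000 -11001 0-1101 0-1110 0011-0✓ 0011-1✓ 00110-✓ 00111-✓ 011-01 1-0001 11-001 11-111 1100-0 11000- 111-11 1110-1
Round 2: 0011--
PIs = {-01100, -10000, -11001, 0-1101, 0-1110, 0011--, 010011, 011-01, 1-0001, 11-001, 11-111, 1100-0, 11000-, 111-11, 1110-1}
Coverage chart:
  m12: -01100,0011--
  m13: 0-1101,0011--
  m14: 0-1110,0011--
  m15: 0011-- ←essential
  m16: -10000 ←essential
  m19: 010011 ←essential
  m25: -11001,011-01
  m29: 0-1101,011-01
  m30: 0-1110 ←essential
  m33: 1-0001 ←essential
  m44: -01100 ←essential
  m48: -10000,1100-0,11000-
  m49: 1-0001,11-001,11000-
  m50: 1100-0 ←essential
  m55: 11-111 ←essential
  m57: -11001,11-001,1110-1
  m59: 111-11,1110-1
  m63: 11-111,111-11
Essential: -01100, -10000, 0-1110, 0011--, 010011, 1-0001, 11-111, 1100-0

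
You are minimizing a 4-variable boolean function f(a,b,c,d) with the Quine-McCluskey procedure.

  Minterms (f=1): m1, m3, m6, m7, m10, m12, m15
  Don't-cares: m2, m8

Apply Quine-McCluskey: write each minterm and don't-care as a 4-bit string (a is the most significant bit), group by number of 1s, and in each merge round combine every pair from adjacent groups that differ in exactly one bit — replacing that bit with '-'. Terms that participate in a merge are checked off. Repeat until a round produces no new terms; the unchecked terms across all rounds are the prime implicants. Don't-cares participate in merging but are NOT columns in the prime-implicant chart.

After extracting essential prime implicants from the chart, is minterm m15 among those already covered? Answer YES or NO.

YES

Round 0: 0001✓ 0010✓ 0011✓ 0110✓ 0111✓ 1000✓ 1010✓ 1100✓ 1111✓
Round 1: -010 -111 0-10✓ 0-11✓ 00-1 001-✓ 011-✓ 1-00 10-0
Round 2: 0-1-
PIs = {-010, -111, 0-1-, 00-1, 1-00, 10-0}
Coverage chart:
  m1: 00-1 ←essential
  m3: 0-1-,00-1
  m6: 0-1- ←essential
  m7: -111,0-1-
  m10: -010,10-0
  m12: 1-00 ←essential
  m15: -111 ←essential
Essential: -111, 0-1-, 00-1, 1-00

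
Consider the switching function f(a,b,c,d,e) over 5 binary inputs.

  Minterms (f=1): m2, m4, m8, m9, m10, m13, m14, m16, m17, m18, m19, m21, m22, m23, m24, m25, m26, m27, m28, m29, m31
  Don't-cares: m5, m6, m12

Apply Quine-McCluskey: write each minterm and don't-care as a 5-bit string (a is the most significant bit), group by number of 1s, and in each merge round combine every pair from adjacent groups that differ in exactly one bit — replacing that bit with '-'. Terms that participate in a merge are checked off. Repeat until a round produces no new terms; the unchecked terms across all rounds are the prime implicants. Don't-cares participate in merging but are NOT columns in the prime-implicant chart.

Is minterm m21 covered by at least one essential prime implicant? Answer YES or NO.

YES

size-2^0 implicants → 00010(✓)  00100(✓)  00101(✓)  00110(✓)  01000(✓)  01001(✓)  01010(✓)  01100(✓)  01101(✓)  01110(✓)  10000(✓)  10001(✓)  10010(✓)  10011(✓)  10101(✓)  10110(✓)  10111(✓)  11000(✓)  11001(✓)  11010(✓)  11011(✓)  11100(✓)  11101(✓)  11111(✓)
size-2^1 implicants → -0010(✓)  -0101(✓)  -0110(✓)  -1000(✓)  -1001(✓)  -1010(✓)  -1100(✓)  -1101(✓)  0-010(✓)  0-100(✓)  0-101(✓)  0-110(✓)  00-10(✓)  001-0(✓)  0010-(✓)  01-00(✓)  01-01(✓)  01-10(✓)  010-0(✓)  0100-(✓)  011-0(✓)  0110-(✓)  1-000(✓)  1-001(✓)  1-010(✓)  1-011(✓)  1-101(✓)  1-111(✓)  10-01(✓)  10-10(✓)  10-11(✓)  100-0(✓)  100-1(✓)  1000-(✓)  1001-(✓)  101-1(✓)  1011-(✓)  11-00(✓)  11-01(✓)  11-11(✓)  110-0(✓)  110-1(✓)  1100-(✓)  1101-(✓)  111-1(✓)  1110-(✓)
size-2^2 implicants → --010  --101  -0-10  -1-00(✓)  -1-01(✓)  -10-0  -100-(✓)  -110-(✓)  0--10  0-1-0  0-10-  01--0  01-0-(✓)  1--01(✓)  1--11(✓)  1-0-0(✓)  1-0-1(✓)  1-00-(✓)  1-01-(✓)  1-1-1(✓)  10--1(✓)  10-1-  100--(✓)  11--1(✓)  11-0-(✓)  110--(✓)
size-2^3 implicants → -1-0-  1---1  1-0--
Unchecked terms (primes): --010, --101, -0-10, -1-0-, -10-0, 0--10, 0-1-0, 0-10-, 01--0, 1---1, 1-0--, 10-1-
Minterm coverage:
  m2 ⊆ --010,-0-10,0--10
  m4 ⊆ 0-1-0,0-10-
  m8 ⊆ -1-0-,-10-0,01--0
  m9 ⊆ -1-0- [E]
  m10 ⊆ --010,-10-0,0--10,01--0
  m13 ⊆ --101,-1-0-,0-10-
  m14 ⊆ 0--10,0-1-0,01--0
  m16 ⊆ 1-0-- [E]
  m17 ⊆ 1---1,1-0--
  m18 ⊆ --010,-0-10,1-0--,10-1-
  m19 ⊆ 1---1,1-0--,10-1-
  m21 ⊆ --101,1---1
  m22 ⊆ -0-10,10-1-
  m23 ⊆ 1---1,10-1-
  m24 ⊆ -1-0-,-10-0,1-0--
  m25 ⊆ -1-0-,1---1,1-0--
  m26 ⊆ --010,-10-0,1-0--
  m27 ⊆ 1---1,1-0--
  m28 ⊆ -1-0- [E]
  m29 ⊆ --101,-1-0-,1---1
  m31 ⊆ 1---1 [E]
E = {-1-0-, 1---1, 1-0--}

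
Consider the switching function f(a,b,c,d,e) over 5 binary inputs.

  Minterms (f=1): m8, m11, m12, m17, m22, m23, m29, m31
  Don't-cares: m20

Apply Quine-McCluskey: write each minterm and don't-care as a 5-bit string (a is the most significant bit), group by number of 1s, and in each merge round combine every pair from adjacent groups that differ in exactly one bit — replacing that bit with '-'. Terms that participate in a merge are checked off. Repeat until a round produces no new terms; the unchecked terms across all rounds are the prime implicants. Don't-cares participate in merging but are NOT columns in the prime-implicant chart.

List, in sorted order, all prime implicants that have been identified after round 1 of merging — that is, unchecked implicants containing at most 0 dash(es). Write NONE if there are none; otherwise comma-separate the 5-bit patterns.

01011, 10001

[col 0] 01000*, 01011, 01100*, 10001, 10100*, 10110*, 10111*, 11101*, 11111*
[col 1] 01-00, 1-111, 101-0, 1011-, 111-1
Prime implicants: 01-00, 01011, 1-111, 10001, 101-0, 1011-, 111-1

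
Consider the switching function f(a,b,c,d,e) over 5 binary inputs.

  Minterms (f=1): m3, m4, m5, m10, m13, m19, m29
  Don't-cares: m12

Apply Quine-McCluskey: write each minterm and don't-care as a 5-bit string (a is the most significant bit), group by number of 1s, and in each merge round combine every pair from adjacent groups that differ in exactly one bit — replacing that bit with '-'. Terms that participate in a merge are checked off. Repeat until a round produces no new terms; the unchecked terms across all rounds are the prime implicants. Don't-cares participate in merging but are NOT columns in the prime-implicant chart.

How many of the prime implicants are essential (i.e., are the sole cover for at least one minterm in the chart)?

4

[col 0] 00011*, 00100*, 00101*, 01010, 01100*, 01101*, 10011*, 11101*
[col 1] -0011, -1101, 0-100*, 0-101*, 0010-*, 0110-*
[col 2] 0-10-
Prime implicants: -0011, -1101, 0-10-, 01010
PI chart (minterm → PIs covering it):
  3 | -0011  (sole → essential)
  4 | 0-10-  (sole → essential)
  5 | 0-10-  (sole → essential)
  10 | 01010  (sole → essential)
  13 | -1101,0-10-
  19 | -0011  (sole → essential)
  29 | -1101  (sole → essential)
Essential prime implicants: -0011, -1101, 0-10-, 01010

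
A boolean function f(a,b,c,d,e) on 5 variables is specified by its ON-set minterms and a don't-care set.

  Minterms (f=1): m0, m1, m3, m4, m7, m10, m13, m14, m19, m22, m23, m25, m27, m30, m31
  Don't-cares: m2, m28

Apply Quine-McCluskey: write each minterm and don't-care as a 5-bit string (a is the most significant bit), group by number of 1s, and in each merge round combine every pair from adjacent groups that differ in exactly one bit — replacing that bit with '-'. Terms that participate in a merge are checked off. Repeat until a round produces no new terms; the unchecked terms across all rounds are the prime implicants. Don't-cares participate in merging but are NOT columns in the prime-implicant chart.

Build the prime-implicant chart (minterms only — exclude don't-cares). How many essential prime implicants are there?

size-2^0 implicants → 00000(✓)  00001(✓)  00010(✓)  00011(✓)  00100(✓)  00111(✓)  01010(✓)  01101  01110(✓)  10011(✓)  10110(✓)  10111(✓)  11001(✓)  11011(✓)  11100(✓)  11110(✓)  11111(✓)
size-2^1 implicants → -0011(✓)  -0111(✓)  -1110  0-010  00-00  00-11(✓)  000-0(✓)  000-1(✓)  0000-(✓)  0001-(✓)  01-10  1-011(✓)  1-110(✓)  1-111(✓)  10-11(✓)  1011-(✓)  11-11(✓)  110-1  111-0  1111-(✓)
size-2^2 implicants → -0-11  000--  1--11  1-11-
Unchecked terms (primes): -0-11, -1110, 0-010, 00-00, 000--, 01-10, 01101, 1--11, 1-11-, 110-1, 111-0
Minterm coverage:
  m0 ⊆ 00-00,000--
  m1 ⊆ 000-- [E]
  m3 ⊆ -0-11,000--
  m4 ⊆ 00-00 [E]
  m7 ⊆ -0-11 [E]
  m10 ⊆ 0-010,01-10
  m13 ⊆ 01101 [E]
  m14 ⊆ -1110,01-10
  m19 ⊆ -0-11,1--11
  m22 ⊆ 1-11- [E]
  m23 ⊆ -0-11,1--11,1-11-
  m25 ⊆ 110-1 [E]
  m27 ⊆ 1--11,110-1
  m30 ⊆ -1110,1-11-,111-0
  m31 ⊆ 1--11,1-11-
E = {-0-11, 00-00, 000--, 01101, 1-11-, 110-1}

6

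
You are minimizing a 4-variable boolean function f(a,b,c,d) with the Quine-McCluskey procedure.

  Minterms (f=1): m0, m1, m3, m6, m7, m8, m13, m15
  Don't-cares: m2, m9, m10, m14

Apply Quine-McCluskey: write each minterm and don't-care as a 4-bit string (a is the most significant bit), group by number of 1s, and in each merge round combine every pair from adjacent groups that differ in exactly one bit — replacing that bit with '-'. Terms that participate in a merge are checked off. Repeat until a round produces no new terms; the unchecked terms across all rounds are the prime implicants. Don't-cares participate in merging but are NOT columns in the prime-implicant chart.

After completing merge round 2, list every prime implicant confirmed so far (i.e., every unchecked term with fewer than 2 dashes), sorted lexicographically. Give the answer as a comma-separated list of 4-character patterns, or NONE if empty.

[col 0] 0000*, 0001*, 0010*, 0011*, 0110*, 0111*, 1000*, 1001*, 1010*, 1101*, 1110*, 1111*
[col 1] -000*, -001*, -010*, -110*, -111*, 0-10*, 0-11*, 00-0*, 00-1*, 000-*, 001-*, 011-*, 1-01, 1-10*, 10-0*, 100-*, 11-1, 111-*
[col 2] --10, -0-0, -00-, -11-, 0-1-, 00--
Prime implicants: --10, -0-0, -00-, -11-, 0-1-, 00--, 1-01, 11-1

1-01, 11-1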